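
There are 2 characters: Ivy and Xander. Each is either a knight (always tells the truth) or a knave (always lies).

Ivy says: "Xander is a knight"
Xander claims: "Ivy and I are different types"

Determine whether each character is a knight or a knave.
Ivy is a knave.
Xander is a knave.

Verification:
- Ivy (knave) says "Xander is a knight" - this is FALSE (a lie) because Xander is a knave.
- Xander (knave) says "Ivy and I are different types" - this is FALSE (a lie) because Xander is a knave and Ivy is a knave.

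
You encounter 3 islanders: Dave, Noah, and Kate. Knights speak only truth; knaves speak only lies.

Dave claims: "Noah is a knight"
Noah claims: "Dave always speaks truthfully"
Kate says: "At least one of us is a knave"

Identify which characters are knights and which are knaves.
Dave is a knave.
Noah is a knave.
Kate is a knight.

Verification:
- Dave (knave) says "Noah is a knight" - this is FALSE (a lie) because Noah is a knave.
- Noah (knave) says "Dave always speaks truthfully" - this is FALSE (a lie) because Dave is a knave.
- Kate (knight) says "At least one of us is a knave" - this is TRUE because Dave and Noah are knaves.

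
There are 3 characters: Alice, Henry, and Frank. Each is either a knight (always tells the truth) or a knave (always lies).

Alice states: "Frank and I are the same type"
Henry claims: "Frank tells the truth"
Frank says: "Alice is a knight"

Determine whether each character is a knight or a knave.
Alice is a knight.
Henry is a knight.
Frank is a knight.

Verification:
- Alice (knight) says "Frank and I are the same type" - this is TRUE because Alice is a knight and Frank is a knight.
- Henry (knight) says "Frank tells the truth" - this is TRUE because Frank is a knight.
- Frank (knight) says "Alice is a knight" - this is TRUE because Alice is a knight.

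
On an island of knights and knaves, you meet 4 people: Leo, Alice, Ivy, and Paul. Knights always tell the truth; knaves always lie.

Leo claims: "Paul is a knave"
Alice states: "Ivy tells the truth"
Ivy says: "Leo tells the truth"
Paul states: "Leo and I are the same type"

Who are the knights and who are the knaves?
Leo is a knight.
Alice is a knight.
Ivy is a knight.
Paul is a knave.

Verification:
- Leo (knight) says "Paul is a knave" - this is TRUE because Paul is a knave.
- Alice (knight) says "Ivy tells the truth" - this is TRUE because Ivy is a knight.
- Ivy (knight) says "Leo tells the truth" - this is TRUE because Leo is a knight.
- Paul (knave) says "Leo and I are the same type" - this is FALSE (a lie) because Paul is a knave and Leo is a knight.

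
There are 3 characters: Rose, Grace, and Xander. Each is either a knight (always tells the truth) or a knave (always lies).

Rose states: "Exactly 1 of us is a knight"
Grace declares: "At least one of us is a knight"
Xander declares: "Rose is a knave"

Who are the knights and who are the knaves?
Rose is a knave.
Grace is a knight.
Xander is a knight.

Verification:
- Rose (knave) says "Exactly 1 of us is a knight" - this is FALSE (a lie) because there are 2 knights.
- Grace (knight) says "At least one of us is a knight" - this is TRUE because Grace and Xander are knights.
- Xander (knight) says "Rose is a knave" - this is TRUE because Rose is a knave.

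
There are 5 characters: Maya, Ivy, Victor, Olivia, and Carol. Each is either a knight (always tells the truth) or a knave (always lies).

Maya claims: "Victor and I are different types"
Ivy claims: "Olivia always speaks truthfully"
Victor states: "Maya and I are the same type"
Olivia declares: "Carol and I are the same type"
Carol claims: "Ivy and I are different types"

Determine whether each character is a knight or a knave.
Maya is a knight.
Ivy is a knave.
Victor is a knave.
Olivia is a knave.
Carol is a knight.

Verification:
- Maya (knight) says "Victor and I are different types" - this is TRUE because Maya is a knight and Victor is a knave.
- Ivy (knave) says "Olivia always speaks truthfully" - this is FALSE (a lie) because Olivia is a knave.
- Victor (knave) says "Maya and I are the same type" - this is FALSE (a lie) because Victor is a knave and Maya is a knight.
- Olivia (knave) says "Carol and I are the same type" - this is FALSE (a lie) because Olivia is a knave and Carol is a knight.
- Carol (knight) says "Ivy and I are different types" - this is TRUE because Carol is a knight and Ivy is a knave.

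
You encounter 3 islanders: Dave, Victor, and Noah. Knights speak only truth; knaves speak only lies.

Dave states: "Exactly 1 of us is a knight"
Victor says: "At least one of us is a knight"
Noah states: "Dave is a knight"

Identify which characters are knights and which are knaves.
Dave is a knave.
Victor is a knave.
Noah is a knave.

Verification:
- Dave (knave) says "Exactly 1 of us is a knight" - this is FALSE (a lie) because there are 0 knights.
- Victor (knave) says "At least one of us is a knight" - this is FALSE (a lie) because no one is a knight.
- Noah (knave) says "Dave is a knight" - this is FALSE (a lie) because Dave is a knave.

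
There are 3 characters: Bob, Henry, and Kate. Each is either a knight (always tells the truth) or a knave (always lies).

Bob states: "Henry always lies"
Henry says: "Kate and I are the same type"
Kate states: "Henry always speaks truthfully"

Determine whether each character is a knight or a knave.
Bob is a knave.
Henry is a knight.
Kate is a knight.

Verification:
- Bob (knave) says "Henry always lies" - this is FALSE (a lie) because Henry is a knight.
- Henry (knight) says "Kate and I are the same type" - this is TRUE because Henry is a knight and Kate is a knight.
- Kate (knight) says "Henry always speaks truthfully" - this is TRUE because Henry is a knight.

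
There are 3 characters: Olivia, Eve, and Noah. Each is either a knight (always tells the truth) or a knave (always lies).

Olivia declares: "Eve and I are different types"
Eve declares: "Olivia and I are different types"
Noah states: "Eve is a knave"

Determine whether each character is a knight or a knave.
Olivia is a knave.
Eve is a knave.
Noah is a knight.

Verification:
- Olivia (knave) says "Eve and I are different types" - this is FALSE (a lie) because Olivia is a knave and Eve is a knave.
- Eve (knave) says "Olivia and I are different types" - this is FALSE (a lie) because Eve is a knave and Olivia is a knave.
- Noah (knight) says "Eve is a knave" - this is TRUE because Eve is a knave.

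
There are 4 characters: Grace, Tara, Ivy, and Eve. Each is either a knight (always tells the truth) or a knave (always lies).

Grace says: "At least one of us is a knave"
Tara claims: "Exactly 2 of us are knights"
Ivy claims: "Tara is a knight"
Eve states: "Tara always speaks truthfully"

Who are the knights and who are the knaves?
Grace is a knight.
Tara is a knave.
Ivy is a knave.
Eve is a knave.

Verification:
- Grace (knight) says "At least one of us is a knave" - this is TRUE because Tara, Ivy, and Eve are knaves.
- Tara (knave) says "Exactly 2 of us are knights" - this is FALSE (a lie) because there are 1 knights.
- Ivy (knave) says "Tara is a knight" - this is FALSE (a lie) because Tara is a knave.
- Eve (knave) says "Tara always speaks truthfully" - this is FALSE (a lie) because Tara is a knave.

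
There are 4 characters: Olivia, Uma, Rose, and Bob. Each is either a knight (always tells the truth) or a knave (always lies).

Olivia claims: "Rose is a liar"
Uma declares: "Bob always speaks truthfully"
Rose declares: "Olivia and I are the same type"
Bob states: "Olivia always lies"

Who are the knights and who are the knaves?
Olivia is a knight.
Uma is a knave.
Rose is a knave.
Bob is a knave.

Verification:
- Olivia (knight) says "Rose is a liar" - this is TRUE because Rose is a knave.
- Uma (knave) says "Bob always speaks truthfully" - this is FALSE (a lie) because Bob is a knave.
- Rose (knave) says "Olivia and I are the same type" - this is FALSE (a lie) because Rose is a knave and Olivia is a knight.
- Bob (knave) says "Olivia always lies" - this is FALSE (a lie) because Olivia is a knight.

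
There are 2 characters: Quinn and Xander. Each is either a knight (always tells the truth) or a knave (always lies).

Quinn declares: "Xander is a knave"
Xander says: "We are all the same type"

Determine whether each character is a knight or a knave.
Quinn is a knight.
Xander is a knave.

Verification:
- Quinn (knight) says "Xander is a knave" - this is TRUE because Xander is a knave.
- Xander (knave) says "We are all the same type" - this is FALSE (a lie) because Quinn is a knight and Xander is a knave.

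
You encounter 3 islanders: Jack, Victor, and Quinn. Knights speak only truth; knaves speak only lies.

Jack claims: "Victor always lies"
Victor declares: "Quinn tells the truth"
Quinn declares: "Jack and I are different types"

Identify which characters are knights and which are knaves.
Jack is a knave.
Victor is a knight.
Quinn is a knight.

Verification:
- Jack (knave) says "Victor always lies" - this is FALSE (a lie) because Victor is a knight.
- Victor (knight) says "Quinn tells the truth" - this is TRUE because Quinn is a knight.
- Quinn (knight) says "Jack and I are different types" - this is TRUE because Quinn is a knight and Jack is a knave.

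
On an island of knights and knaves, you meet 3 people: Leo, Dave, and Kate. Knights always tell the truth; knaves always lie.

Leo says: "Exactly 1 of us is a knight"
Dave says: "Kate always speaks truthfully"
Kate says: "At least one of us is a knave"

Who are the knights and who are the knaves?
Leo is a knave.
Dave is a knight.
Kate is a knight.

Verification:
- Leo (knave) says "Exactly 1 of us is a knight" - this is FALSE (a lie) because there are 2 knights.
- Dave (knight) says "Kate always speaks truthfully" - this is TRUE because Kate is a knight.
- Kate (knight) says "At least one of us is a knave" - this is TRUE because Leo is a knave.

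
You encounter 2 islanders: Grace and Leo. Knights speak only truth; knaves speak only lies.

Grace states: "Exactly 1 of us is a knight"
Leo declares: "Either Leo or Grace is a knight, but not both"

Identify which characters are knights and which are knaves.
Grace is a knave.
Leo is a knave.

Verification:
- Grace (knave) says "Exactly 1 of us is a knight" - this is FALSE (a lie) because there are 0 knights.
- Leo (knave) says "Either Leo or Grace is a knight, but not both" - this is FALSE (a lie) because Leo is a knave and Grace is a knave.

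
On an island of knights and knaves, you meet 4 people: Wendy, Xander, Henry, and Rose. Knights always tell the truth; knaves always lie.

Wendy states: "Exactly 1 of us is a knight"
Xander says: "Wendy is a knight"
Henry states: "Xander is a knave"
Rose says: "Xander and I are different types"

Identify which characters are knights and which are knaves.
Wendy is a knave.
Xander is a knave.
Henry is a knight.
Rose is a knight.

Verification:
- Wendy (knave) says "Exactly 1 of us is a knight" - this is FALSE (a lie) because there are 2 knights.
- Xander (knave) says "Wendy is a knight" - this is FALSE (a lie) because Wendy is a knave.
- Henry (knight) says "Xander is a knave" - this is TRUE because Xander is a knave.
- Rose (knight) says "Xander and I are different types" - this is TRUE because Rose is a knight and Xander is a knave.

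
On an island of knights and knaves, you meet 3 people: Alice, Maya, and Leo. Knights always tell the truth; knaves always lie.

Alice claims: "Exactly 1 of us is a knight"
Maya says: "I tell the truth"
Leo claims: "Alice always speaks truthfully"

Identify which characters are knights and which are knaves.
Alice is a knave.
Maya is a knave.
Leo is a knave.

Verification:
- Alice (knave) says "Exactly 1 of us is a knight" - this is FALSE (a lie) because there are 0 knights.
- Maya (knave) says "I tell the truth" - this is FALSE (a lie) because Maya is a knave.
- Leo (knave) says "Alice always speaks truthfully" - this is FALSE (a lie) because Alice is a knave.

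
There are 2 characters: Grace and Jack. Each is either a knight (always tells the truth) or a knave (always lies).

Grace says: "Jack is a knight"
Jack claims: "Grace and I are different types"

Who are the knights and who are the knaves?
Grace is a knave.
Jack is a knave.

Verification:
- Grace (knave) says "Jack is a knight" - this is FALSE (a lie) because Jack is a knave.
- Jack (knave) says "Grace and I are different types" - this is FALSE (a lie) because Jack is a knave and Grace is a knave.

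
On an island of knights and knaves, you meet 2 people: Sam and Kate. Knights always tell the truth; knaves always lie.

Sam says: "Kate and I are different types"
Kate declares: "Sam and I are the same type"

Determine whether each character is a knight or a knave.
Sam is a knight.
Kate is a knave.

Verification:
- Sam (knight) says "Kate and I are different types" - this is TRUE because Sam is a knight and Kate is a knave.
- Kate (knave) says "Sam and I are the same type" - this is FALSE (a lie) because Kate is a knave and Sam is a knight.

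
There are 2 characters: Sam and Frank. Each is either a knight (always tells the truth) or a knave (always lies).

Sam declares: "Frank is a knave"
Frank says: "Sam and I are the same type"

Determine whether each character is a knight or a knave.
Sam is a knight.
Frank is a knave.

Verification:
- Sam (knight) says "Frank is a knave" - this is TRUE because Frank is a knave.
- Frank (knave) says "Sam and I are the same type" - this is FALSE (a lie) because Frank is a knave and Sam is a knight.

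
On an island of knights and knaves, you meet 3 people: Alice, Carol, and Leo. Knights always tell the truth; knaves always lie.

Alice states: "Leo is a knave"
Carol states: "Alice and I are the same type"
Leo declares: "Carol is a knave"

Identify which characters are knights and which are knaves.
Alice is a knight.
Carol is a knight.
Leo is a knave.

Verification:
- Alice (knight) says "Leo is a knave" - this is TRUE because Leo is a knave.
- Carol (knight) says "Alice and I are the same type" - this is TRUE because Carol is a knight and Alice is a knight.
- Leo (knave) says "Carol is a knave" - this is FALSE (a lie) because Carol is a knight.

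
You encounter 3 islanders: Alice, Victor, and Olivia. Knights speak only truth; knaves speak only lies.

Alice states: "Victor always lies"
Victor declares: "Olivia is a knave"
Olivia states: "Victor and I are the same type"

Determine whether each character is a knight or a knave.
Alice is a knave.
Victor is a knight.
Olivia is a knave.

Verification:
- Alice (knave) says "Victor always lies" - this is FALSE (a lie) because Victor is a knight.
- Victor (knight) says "Olivia is a knave" - this is TRUE because Olivia is a knave.
- Olivia (knave) says "Victor and I are the same type" - this is FALSE (a lie) because Olivia is a knave and Victor is a knight.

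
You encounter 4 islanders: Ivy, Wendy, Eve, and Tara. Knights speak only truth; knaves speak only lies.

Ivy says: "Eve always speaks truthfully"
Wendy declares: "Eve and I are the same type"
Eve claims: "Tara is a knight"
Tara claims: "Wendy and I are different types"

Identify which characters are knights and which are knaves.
Ivy is a knight.
Wendy is a knave.
Eve is a knight.
Tara is a knight.

Verification:
- Ivy (knight) says "Eve always speaks truthfully" - this is TRUE because Eve is a knight.
- Wendy (knave) says "Eve and I are the same type" - this is FALSE (a lie) because Wendy is a knave and Eve is a knight.
- Eve (knight) says "Tara is a knight" - this is TRUE because Tara is a knight.
- Tara (knight) says "Wendy and I are different types" - this is TRUE because Tara is a knight and Wendy is a knave.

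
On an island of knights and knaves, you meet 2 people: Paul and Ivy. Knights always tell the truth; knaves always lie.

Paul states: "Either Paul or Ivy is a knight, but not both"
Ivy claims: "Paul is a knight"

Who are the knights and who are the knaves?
Paul is a knave.
Ivy is a knave.

Verification:
- Paul (knave) says "Either Paul or Ivy is a knight, but not both" - this is FALSE (a lie) because Paul is a knave and Ivy is a knave.
- Ivy (knave) says "Paul is a knight" - this is FALSE (a lie) because Paul is a knave.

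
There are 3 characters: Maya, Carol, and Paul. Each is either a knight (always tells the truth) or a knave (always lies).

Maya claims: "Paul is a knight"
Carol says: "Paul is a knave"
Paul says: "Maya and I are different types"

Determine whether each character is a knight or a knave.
Maya is a knave.
Carol is a knight.
Paul is a knave.

Verification:
- Maya (knave) says "Paul is a knight" - this is FALSE (a lie) because Paul is a knave.
- Carol (knight) says "Paul is a knave" - this is TRUE because Paul is a knave.
- Paul (knave) says "Maya and I are different types" - this is FALSE (a lie) because Paul is a knave and Maya is a knave.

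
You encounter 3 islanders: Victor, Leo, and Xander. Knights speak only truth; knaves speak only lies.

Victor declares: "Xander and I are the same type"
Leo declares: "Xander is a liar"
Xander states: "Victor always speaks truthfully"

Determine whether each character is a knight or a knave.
Victor is a knight.
Leo is a knave.
Xander is a knight.

Verification:
- Victor (knight) says "Xander and I are the same type" - this is TRUE because Victor is a knight and Xander is a knight.
- Leo (knave) says "Xander is a liar" - this is FALSE (a lie) because Xander is a knight.
- Xander (knight) says "Victor always speaks truthfully" - this is TRUE because Victor is a knight.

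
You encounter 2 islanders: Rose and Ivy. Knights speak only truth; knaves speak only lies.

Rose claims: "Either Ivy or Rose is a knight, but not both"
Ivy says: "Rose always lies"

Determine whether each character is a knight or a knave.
Rose is a knight.
Ivy is a knave.

Verification:
- Rose (knight) says "Either Ivy or Rose is a knight, but not both" - this is TRUE because Ivy is a knave and Rose is a knight.
- Ivy (knave) says "Rose always lies" - this is FALSE (a lie) because Rose is a knight.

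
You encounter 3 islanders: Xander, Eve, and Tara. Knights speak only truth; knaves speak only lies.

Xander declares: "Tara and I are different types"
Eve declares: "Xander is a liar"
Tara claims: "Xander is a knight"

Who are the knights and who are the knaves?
Xander is a knave.
Eve is a knight.
Tara is a knave.

Verification:
- Xander (knave) says "Tara and I are different types" - this is FALSE (a lie) because Xander is a knave and Tara is a knave.
- Eve (knight) says "Xander is a liar" - this is TRUE because Xander is a knave.
- Tara (knave) says "Xander is a knight" - this is FALSE (a lie) because Xander is a knave.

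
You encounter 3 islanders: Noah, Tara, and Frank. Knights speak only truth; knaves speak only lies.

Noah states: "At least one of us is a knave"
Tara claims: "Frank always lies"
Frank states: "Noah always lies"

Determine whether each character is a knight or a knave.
Noah is a knight.
Tara is a knight.
Frank is a knave.

Verification:
- Noah (knight) says "At least one of us is a knave" - this is TRUE because Frank is a knave.
- Tara (knight) says "Frank always lies" - this is TRUE because Frank is a knave.
- Frank (knave) says "Noah always lies" - this is FALSE (a lie) because Noah is a knight.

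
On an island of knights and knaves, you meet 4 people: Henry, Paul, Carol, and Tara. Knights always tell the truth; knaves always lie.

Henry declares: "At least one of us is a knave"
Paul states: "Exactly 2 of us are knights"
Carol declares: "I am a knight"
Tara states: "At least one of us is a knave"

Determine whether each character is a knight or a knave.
Henry is a knight.
Paul is a knave.
Carol is a knight.
Tara is a knight.

Verification:
- Henry (knight) says "At least one of us is a knave" - this is TRUE because Paul is a knave.
- Paul (knave) says "Exactly 2 of us are knights" - this is FALSE (a lie) because there are 3 knights.
- Carol (knight) says "I am a knight" - this is TRUE because Carol is a knight.
- Tara (knight) says "At least one of us is a knave" - this is TRUE because Paul is a knave.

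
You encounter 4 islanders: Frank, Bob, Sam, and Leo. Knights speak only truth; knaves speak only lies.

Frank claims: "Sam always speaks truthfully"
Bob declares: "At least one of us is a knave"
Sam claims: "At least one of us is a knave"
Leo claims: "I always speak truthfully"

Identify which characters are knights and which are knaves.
Frank is a knight.
Bob is a knight.
Sam is a knight.
Leo is a knave.

Verification:
- Frank (knight) says "Sam always speaks truthfully" - this is TRUE because Sam is a knight.
- Bob (knight) says "At least one of us is a knave" - this is TRUE because Leo is a knave.
- Sam (knight) says "At least one of us is a knave" - this is TRUE because Leo is a knave.
- Leo (knave) says "I always speak truthfully" - this is FALSE (a lie) because Leo is a knave.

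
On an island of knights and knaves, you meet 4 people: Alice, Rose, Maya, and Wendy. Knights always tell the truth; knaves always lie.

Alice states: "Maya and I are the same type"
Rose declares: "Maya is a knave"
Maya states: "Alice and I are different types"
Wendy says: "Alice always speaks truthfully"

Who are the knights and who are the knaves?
Alice is a knave.
Rose is a knave.
Maya is a knight.
Wendy is a knave.

Verification:
- Alice (knave) says "Maya and I are the same type" - this is FALSE (a lie) because Alice is a knave and Maya is a knight.
- Rose (knave) says "Maya is a knave" - this is FALSE (a lie) because Maya is a knight.
- Maya (knight) says "Alice and I are different types" - this is TRUE because Maya is a knight and Alice is a knave.
- Wendy (knave) says "Alice always speaks truthfully" - this is FALSE (a lie) because Alice is a knave.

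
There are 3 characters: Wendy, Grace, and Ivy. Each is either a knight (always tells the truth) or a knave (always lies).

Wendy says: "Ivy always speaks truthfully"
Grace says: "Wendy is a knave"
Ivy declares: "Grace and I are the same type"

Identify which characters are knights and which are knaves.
Wendy is a knave.
Grace is a knight.
Ivy is a knave.

Verification:
- Wendy (knave) says "Ivy always speaks truthfully" - this is FALSE (a lie) because Ivy is a knave.
- Grace (knight) says "Wendy is a knave" - this is TRUE because Wendy is a knave.
- Ivy (knave) says "Grace and I are the same type" - this is FALSE (a lie) because Ivy is a knave and Grace is a knight.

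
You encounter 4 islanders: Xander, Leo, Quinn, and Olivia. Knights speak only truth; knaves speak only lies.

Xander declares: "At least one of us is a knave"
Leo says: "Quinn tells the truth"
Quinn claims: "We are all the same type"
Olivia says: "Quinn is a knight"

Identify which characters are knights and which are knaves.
Xander is a knight.
Leo is a knave.
Quinn is a knave.
Olivia is a knave.

Verification:
- Xander (knight) says "At least one of us is a knave" - this is TRUE because Leo, Quinn, and Olivia are knaves.
- Leo (knave) says "Quinn tells the truth" - this is FALSE (a lie) because Quinn is a knave.
- Quinn (knave) says "We are all the same type" - this is FALSE (a lie) because Xander is a knight and Leo, Quinn, and Olivia are knaves.
- Olivia (knave) says "Quinn is a knight" - this is FALSE (a lie) because Quinn is a knave.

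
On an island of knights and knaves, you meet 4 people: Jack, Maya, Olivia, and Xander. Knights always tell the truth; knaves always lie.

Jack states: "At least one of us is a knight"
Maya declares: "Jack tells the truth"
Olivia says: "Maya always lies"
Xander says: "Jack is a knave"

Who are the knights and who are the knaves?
Jack is a knight.
Maya is a knight.
Olivia is a knave.
Xander is a knave.

Verification:
- Jack (knight) says "At least one of us is a knight" - this is TRUE because Jack and Maya are knights.
- Maya (knight) says "Jack tells the truth" - this is TRUE because Jack is a knight.
- Olivia (knave) says "Maya always lies" - this is FALSE (a lie) because Maya is a knight.
- Xander (knave) says "Jack is a knave" - this is FALSE (a lie) because Jack is a knight.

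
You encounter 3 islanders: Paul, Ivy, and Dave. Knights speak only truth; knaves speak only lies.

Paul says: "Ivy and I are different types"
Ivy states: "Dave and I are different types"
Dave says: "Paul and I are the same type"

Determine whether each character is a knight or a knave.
Paul is a knight.
Ivy is a knave.
Dave is a knave.

Verification:
- Paul (knight) says "Ivy and I are different types" - this is TRUE because Paul is a knight and Ivy is a knave.
- Ivy (knave) says "Dave and I are different types" - this is FALSE (a lie) because Ivy is a knave and Dave is a knave.
- Dave (knave) says "Paul and I are the same type" - this is FALSE (a lie) because Dave is a knave and Paul is a knight.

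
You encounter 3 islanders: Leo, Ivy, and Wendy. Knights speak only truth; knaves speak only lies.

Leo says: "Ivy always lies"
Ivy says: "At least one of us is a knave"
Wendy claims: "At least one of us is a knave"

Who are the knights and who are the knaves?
Leo is a knave.
Ivy is a knight.
Wendy is a knight.

Verification:
- Leo (knave) says "Ivy always lies" - this is FALSE (a lie) because Ivy is a knight.
- Ivy (knight) says "At least one of us is a knave" - this is TRUE because Leo is a knave.
- Wendy (knight) says "At least one of us is a knave" - this is TRUE because Leo is a knave.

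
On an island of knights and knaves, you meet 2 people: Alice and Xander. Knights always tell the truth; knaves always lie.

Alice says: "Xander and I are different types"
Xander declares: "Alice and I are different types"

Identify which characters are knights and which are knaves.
Alice is a knave.
Xander is a knave.

Verification:
- Alice (knave) says "Xander and I are different types" - this is FALSE (a lie) because Alice is a knave and Xander is a knave.
- Xander (knave) says "Alice and I are different types" - this is FALSE (a lie) because Xander is a knave and Alice is a knave.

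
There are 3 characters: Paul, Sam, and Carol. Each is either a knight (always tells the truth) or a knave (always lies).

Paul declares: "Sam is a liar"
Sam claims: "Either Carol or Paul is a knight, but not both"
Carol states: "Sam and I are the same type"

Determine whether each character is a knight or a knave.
Paul is a knave.
Sam is a knight.
Carol is a knight.

Verification:
- Paul (knave) says "Sam is a liar" - this is FALSE (a lie) because Sam is a knight.
- Sam (knight) says "Either Carol or Paul is a knight, but not both" - this is TRUE because Carol is a knight and Paul is a knave.
- Carol (knight) says "Sam and I are the same type" - this is TRUE because Carol is a knight and Sam is a knight.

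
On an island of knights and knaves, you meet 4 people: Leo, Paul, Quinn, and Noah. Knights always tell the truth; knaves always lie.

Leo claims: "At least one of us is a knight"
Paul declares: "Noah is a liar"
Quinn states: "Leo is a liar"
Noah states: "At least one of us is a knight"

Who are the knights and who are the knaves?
Leo is a knight.
Paul is a knave.
Quinn is a knave.
Noah is a knight.

Verification:
- Leo (knight) says "At least one of us is a knight" - this is TRUE because Leo and Noah are knights.
- Paul (knave) says "Noah is a liar" - this is FALSE (a lie) because Noah is a knight.
- Quinn (knave) says "Leo is a liar" - this is FALSE (a lie) because Leo is a knight.
- Noah (knight) says "At least one of us is a knight" - this is TRUE because Leo and Noah are knights.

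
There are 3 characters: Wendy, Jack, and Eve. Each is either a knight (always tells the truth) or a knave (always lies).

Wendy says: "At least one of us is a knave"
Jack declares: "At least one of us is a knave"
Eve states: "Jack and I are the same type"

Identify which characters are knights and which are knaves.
Wendy is a knight.
Jack is a knight.
Eve is a knave.

Verification:
- Wendy (knight) says "At least one of us is a knave" - this is TRUE because Eve is a knave.
- Jack (knight) says "At least one of us is a knave" - this is TRUE because Eve is a knave.
- Eve (knave) says "Jack and I are the same type" - this is FALSE (a lie) because Eve is a knave and Jack is a knight.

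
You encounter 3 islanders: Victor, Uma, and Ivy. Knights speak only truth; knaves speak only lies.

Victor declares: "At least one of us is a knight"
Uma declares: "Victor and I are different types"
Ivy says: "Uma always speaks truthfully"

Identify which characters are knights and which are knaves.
Victor is a knave.
Uma is a knave.
Ivy is a knave.

Verification:
- Victor (knave) says "At least one of us is a knight" - this is FALSE (a lie) because no one is a knight.
- Uma (knave) says "Victor and I are different types" - this is FALSE (a lie) because Uma is a knave and Victor is a knave.
- Ivy (knave) says "Uma always speaks truthfully" - this is FALSE (a lie) because Uma is a knave.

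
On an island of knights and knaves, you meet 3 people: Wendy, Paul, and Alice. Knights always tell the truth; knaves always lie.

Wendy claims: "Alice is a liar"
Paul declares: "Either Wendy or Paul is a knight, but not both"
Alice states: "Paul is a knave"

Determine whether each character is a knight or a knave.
Wendy is a knave.
Paul is a knave.
Alice is a knight.

Verification:
- Wendy (knave) says "Alice is a liar" - this is FALSE (a lie) because Alice is a knight.
- Paul (knave) says "Either Wendy or Paul is a knight, but not both" - this is FALSE (a lie) because Wendy is a knave and Paul is a knave.
- Alice (knight) says "Paul is a knave" - this is TRUE because Paul is a knave.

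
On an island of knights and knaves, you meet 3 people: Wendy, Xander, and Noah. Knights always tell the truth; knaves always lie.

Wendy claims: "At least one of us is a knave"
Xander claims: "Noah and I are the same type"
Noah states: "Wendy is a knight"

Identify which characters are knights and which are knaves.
Wendy is a knight.
Xander is a knave.
Noah is a knight.

Verification:
- Wendy (knight) says "At least one of us is a knave" - this is TRUE because Xander is a knave.
- Xander (knave) says "Noah and I are the same type" - this is FALSE (a lie) because Xander is a knave and Noah is a knight.
- Noah (knight) says "Wendy is a knight" - this is TRUE because Wendy is a knight.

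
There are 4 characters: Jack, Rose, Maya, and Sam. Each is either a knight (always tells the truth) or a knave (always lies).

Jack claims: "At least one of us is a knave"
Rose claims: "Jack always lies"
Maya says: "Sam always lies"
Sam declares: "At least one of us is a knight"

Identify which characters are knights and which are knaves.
Jack is a knight.
Rose is a knave.
Maya is a knave.
Sam is a knight.

Verification:
- Jack (knight) says "At least one of us is a knave" - this is TRUE because Rose and Maya are knaves.
- Rose (knave) says "Jack always lies" - this is FALSE (a lie) because Jack is a knight.
- Maya (knave) says "Sam always lies" - this is FALSE (a lie) because Sam is a knight.
- Sam (knight) says "At least one of us is a knight" - this is TRUE because Jack and Sam are knights.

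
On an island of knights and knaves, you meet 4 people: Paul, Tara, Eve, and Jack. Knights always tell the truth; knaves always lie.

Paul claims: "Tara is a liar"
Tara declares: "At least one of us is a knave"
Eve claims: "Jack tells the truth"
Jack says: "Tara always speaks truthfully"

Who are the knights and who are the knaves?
Paul is a knave.
Tara is a knight.
Eve is a knight.
Jack is a knight.

Verification:
- Paul (knave) says "Tara is a liar" - this is FALSE (a lie) because Tara is a knight.
- Tara (knight) says "At least one of us is a knave" - this is TRUE because Paul is a knave.
- Eve (knight) says "Jack tells the truth" - this is TRUE because Jack is a knight.
- Jack (knight) says "Tara always speaks truthfully" - this is TRUE because Tara is a knight.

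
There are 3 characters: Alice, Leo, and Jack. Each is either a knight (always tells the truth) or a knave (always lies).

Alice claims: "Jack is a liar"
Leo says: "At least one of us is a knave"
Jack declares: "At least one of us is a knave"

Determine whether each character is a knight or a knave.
Alice is a knave.
Leo is a knight.
Jack is a knight.

Verification:
- Alice (knave) says "Jack is a liar" - this is FALSE (a lie) because Jack is a knight.
- Leo (knight) says "At least one of us is a knave" - this is TRUE because Alice is a knave.
- Jack (knight) says "At least one of us is a knave" - this is TRUE because Alice is a knave.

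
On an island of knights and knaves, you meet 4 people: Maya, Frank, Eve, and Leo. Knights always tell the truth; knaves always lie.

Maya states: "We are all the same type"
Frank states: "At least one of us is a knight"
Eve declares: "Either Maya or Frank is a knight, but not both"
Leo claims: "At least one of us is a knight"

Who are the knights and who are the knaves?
Maya is a knave.
Frank is a knight.
Eve is a knight.
Leo is a knight.

Verification:
- Maya (knave) says "We are all the same type" - this is FALSE (a lie) because Frank, Eve, and Leo are knights and Maya is a knave.
- Frank (knight) says "At least one of us is a knight" - this is TRUE because Frank, Eve, and Leo are knights.
- Eve (knight) says "Either Maya or Frank is a knight, but not both" - this is TRUE because Maya is a knave and Frank is a knight.
- Leo (knight) says "At least one of us is a knight" - this is TRUE because Frank, Eve, and Leo are knights.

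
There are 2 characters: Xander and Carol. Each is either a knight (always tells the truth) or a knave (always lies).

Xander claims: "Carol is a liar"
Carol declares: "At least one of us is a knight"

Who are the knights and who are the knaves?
Xander is a knave.
Carol is a knight.

Verification:
- Xander (knave) says "Carol is a liar" - this is FALSE (a lie) because Carol is a knight.
- Carol (knight) says "At least one of us is a knight" - this is TRUE because Carol is a knight.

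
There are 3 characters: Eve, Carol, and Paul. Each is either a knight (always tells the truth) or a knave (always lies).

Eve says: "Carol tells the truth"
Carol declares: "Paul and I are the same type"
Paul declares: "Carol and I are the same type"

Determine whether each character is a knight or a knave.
Eve is a knight.
Carol is a knight.
Paul is a knight.

Verification:
- Eve (knight) says "Carol tells the truth" - this is TRUE because Carol is a knight.
- Carol (knight) says "Paul and I are the same type" - this is TRUE because Carol is a knight and Paul is a knight.
- Paul (knight) says "Carol and I are the same type" - this is TRUE because Paul is a knight and Carol is a knight.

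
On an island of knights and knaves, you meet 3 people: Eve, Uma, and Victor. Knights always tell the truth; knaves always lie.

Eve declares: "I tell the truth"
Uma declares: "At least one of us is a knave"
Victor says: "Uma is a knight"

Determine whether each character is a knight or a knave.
Eve is a knave.
Uma is a knight.
Victor is a knight.

Verification:
- Eve (knave) says "I tell the truth" - this is FALSE (a lie) because Eve is a knave.
- Uma (knight) says "At least one of us is a knave" - this is TRUE because Eve is a knave.
- Victor (knight) says "Uma is a knight" - this is TRUE because Uma is a knight.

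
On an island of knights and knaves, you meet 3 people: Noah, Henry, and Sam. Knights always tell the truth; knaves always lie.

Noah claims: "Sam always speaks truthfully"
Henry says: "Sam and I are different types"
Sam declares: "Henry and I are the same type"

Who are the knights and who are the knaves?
Noah is a knave.
Henry is a knight.
Sam is a knave.

Verification:
- Noah (knave) says "Sam always speaks truthfully" - this is FALSE (a lie) because Sam is a knave.
- Henry (knight) says "Sam and I are different types" - this is TRUE because Henry is a knight and Sam is a knave.
- Sam (knave) says "Henry and I are the same type" - this is FALSE (a lie) because Sam is a knave and Henry is a knight.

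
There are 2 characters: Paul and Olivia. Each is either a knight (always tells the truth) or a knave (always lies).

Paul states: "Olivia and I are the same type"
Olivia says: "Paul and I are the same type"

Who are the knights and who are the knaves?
Paul is a knight.
Olivia is a knight.

Verification:
- Paul (knight) says "Olivia and I are the same type" - this is TRUE because Paul is a knight and Olivia is a knight.
- Olivia (knight) says "Paul and I are the same type" - this is TRUE because Olivia is a knight and Paul is a knight.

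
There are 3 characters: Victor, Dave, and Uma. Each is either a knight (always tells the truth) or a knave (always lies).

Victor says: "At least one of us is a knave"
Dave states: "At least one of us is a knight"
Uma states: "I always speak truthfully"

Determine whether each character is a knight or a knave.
Victor is a knight.
Dave is a knight.
Uma is a knave.

Verification:
- Victor (knight) says "At least one of us is a knave" - this is TRUE because Uma is a knave.
- Dave (knight) says "At least one of us is a knight" - this is TRUE because Victor and Dave are knights.
- Uma (knave) says "I always speak truthfully" - this is FALSE (a lie) because Uma is a knave.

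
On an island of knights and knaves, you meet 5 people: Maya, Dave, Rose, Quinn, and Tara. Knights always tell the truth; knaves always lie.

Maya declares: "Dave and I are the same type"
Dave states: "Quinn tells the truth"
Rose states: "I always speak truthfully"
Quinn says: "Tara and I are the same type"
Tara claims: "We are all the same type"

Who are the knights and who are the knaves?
Maya is a knight.
Dave is a knight.
Rose is a knight.
Quinn is a knight.
Tara is a knight.

Verification:
- Maya (knight) says "Dave and I are the same type" - this is TRUE because Maya is a knight and Dave is a knight.
- Dave (knight) says "Quinn tells the truth" - this is TRUE because Quinn is a knight.
- Rose (knight) says "I always speak truthfully" - this is TRUE because Rose is a knight.
- Quinn (knight) says "Tara and I are the same type" - this is TRUE because Quinn is a knight and Tara is a knight.
- Tara (knight) says "We are all the same type" - this is TRUE because Maya, Dave, Rose, Quinn, and Tara are knights.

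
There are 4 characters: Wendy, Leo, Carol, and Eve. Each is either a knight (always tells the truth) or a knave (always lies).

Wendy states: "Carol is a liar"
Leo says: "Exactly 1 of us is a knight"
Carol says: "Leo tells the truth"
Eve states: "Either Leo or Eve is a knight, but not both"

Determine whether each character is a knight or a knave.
Wendy is a knight.
Leo is a knave.
Carol is a knave.
Eve is a knight.

Verification:
- Wendy (knight) says "Carol is a liar" - this is TRUE because Carol is a knave.
- Leo (knave) says "Exactly 1 of us is a knight" - this is FALSE (a lie) because there are 2 knights.
- Carol (knave) says "Leo tells the truth" - this is FALSE (a lie) because Leo is a knave.
- Eve (knight) says "Either Leo or Eve is a knight, but not both" - this is TRUE because Leo is a knave and Eve is a knight.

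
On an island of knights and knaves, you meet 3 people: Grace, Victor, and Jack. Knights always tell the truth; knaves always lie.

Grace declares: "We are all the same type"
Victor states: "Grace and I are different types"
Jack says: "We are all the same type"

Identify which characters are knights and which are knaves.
Grace is a knave.
Victor is a knight.
Jack is a knave.

Verification:
- Grace (knave) says "We are all the same type" - this is FALSE (a lie) because Victor is a knight and Grace and Jack are knaves.
- Victor (knight) says "Grace and I are different types" - this is TRUE because Victor is a knight and Grace is a knave.
- Jack (knave) says "We are all the same type" - this is FALSE (a lie) because Victor is a knight and Grace and Jack are knaves.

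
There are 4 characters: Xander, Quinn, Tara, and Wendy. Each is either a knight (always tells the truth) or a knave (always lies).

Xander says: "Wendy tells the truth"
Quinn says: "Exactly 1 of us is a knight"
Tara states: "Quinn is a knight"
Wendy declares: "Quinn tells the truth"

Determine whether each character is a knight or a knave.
Xander is a knave.
Quinn is a knave.
Tara is a knave.
Wendy is a knave.

Verification:
- Xander (knave) says "Wendy tells the truth" - this is FALSE (a lie) because Wendy is a knave.
- Quinn (knave) says "Exactly 1 of us is a knight" - this is FALSE (a lie) because there are 0 knights.
- Tara (knave) says "Quinn is a knight" - this is FALSE (a lie) because Quinn is a knave.
- Wendy (knave) says "Quinn tells the truth" - this is FALSE (a lie) because Quinn is a knave.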